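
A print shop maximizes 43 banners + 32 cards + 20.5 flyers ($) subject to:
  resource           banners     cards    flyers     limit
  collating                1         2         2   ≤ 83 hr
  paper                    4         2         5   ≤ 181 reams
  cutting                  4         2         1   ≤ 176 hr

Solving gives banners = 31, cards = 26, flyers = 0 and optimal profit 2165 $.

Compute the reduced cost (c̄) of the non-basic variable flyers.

-2.5

At the optimum: collating uses 83 of 83 (binding); paper uses 176 of 181 (slack = 5); cutting uses 176 of 176 (binding).
Slack constraints have shadow price 0 (complementary slackness).
The binding rows give the dual system: 1·y_collating + 4·y_cutting = 43 and 2·y_collating + 2·y_cutting = 32.
Solving: y_collating = 7, y_cutting = 9.
Reduced cost of flyers: c₃ − yᵀa₃ = 20.5 − (7·2 + 9·1) = 20.5 − 23 = -2.5.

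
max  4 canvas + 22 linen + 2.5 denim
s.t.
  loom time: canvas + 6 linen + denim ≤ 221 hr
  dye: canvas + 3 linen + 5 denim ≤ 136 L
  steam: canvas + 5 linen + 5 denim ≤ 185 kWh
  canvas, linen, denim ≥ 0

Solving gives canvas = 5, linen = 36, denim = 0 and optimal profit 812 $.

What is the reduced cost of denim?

Check each constraint at x*: loom time 221/221 (tight); dye 113/136 (slack 23); steam 185/185 (tight).
Slack constraints have shadow price 0 (complementary slackness).
From A_Bᵀ y = c: 1·y_loom time + 1·y_steam = 4; 6·y_loom time + 5·y_steam = 22.
→ y_loom time = 2 and y_steam = 2.
Reduced cost of denim: c₃ − yᵀa₃ = 2.5 − (2·1 + 2·5) = 2.5 − 12 = -9.5.

-9.5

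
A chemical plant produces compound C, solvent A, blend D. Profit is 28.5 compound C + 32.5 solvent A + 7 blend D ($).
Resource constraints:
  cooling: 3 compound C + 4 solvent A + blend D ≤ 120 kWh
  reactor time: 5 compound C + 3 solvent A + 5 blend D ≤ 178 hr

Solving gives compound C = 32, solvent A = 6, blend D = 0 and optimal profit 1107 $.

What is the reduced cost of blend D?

-7.5

Both cooling and reactor time are binding at x*.
Dual feasibility on the basic columns requires 3·y_cooling + 5·y_reactor time = 28.5, 4·y_cooling + 3·y_reactor time = 32.5.
→ y_cooling = 7 and y_reactor time = 1.5.
Reduced cost of blend D: c₃ − yᵀa₃ = 7 − (7·1 + 1.5·5) = 7 − 14.5 = -7.5.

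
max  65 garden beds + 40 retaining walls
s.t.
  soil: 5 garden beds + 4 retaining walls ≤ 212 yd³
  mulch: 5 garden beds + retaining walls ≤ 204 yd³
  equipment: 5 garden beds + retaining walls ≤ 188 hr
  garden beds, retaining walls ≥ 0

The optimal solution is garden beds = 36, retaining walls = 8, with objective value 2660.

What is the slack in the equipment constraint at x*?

equipment used = 5·36 + 1·8 = 188; slack = 188 − 188 = 0.

0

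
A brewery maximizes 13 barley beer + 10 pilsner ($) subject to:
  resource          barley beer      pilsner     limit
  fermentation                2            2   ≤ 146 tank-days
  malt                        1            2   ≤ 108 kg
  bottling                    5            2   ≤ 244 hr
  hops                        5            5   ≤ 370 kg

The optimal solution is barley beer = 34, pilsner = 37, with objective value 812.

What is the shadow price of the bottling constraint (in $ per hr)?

Check each constraint at x*: fermentation 142/146 (slack 4); malt 108/108 (tight); bottling 244/244 (tight); hops 355/370 (slack 15).
By complementary slackness, y = 0 for the non-binding constraints.
Dual feasibility on the basic columns requires 1·y_malt + 5·y_bottling = 13, 2·y_malt + 2·y_bottling = 10.
Solving: y_malt = 3, y_bottling = 2.
Shadow price of bottling = 2.

2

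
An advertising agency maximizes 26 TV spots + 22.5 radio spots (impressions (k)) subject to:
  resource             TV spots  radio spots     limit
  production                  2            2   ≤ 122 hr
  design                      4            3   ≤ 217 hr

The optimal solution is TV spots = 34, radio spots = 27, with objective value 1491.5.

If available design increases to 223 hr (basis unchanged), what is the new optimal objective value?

At the optimum: production uses 122 of 122 (binding); design uses 217 of 217 (binding).
The binding rows give the dual system: 2·y_production + 4·y_design = 26 and 2·y_production + 3·y_design = 22.5.
Solving: y_production = 6, y_design = 3.5.
Δz = y_design·Δb = 3.5 × (6) = 21, so new z* = 1491.5 + 21 = 1512.5.

1512.5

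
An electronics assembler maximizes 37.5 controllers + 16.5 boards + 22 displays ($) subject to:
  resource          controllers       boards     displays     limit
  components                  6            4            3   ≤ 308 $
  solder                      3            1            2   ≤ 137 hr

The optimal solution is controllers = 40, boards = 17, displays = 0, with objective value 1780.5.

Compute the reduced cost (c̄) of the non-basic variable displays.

Check each constraint at x*: components 308/308 (tight); solder 137/137 (tight).
Dual feasibility on the basic columns requires 6·y_components + 3·y_solder = 37.5, 4·y_components + 1·y_solder = 16.5.
→ y_components = 2 and y_solder = 8.5.
Reduced cost of displays: c₃ − yᵀa₃ = 22 − (2·3 + 8.5·2) = 22 − 23 = -1.

-1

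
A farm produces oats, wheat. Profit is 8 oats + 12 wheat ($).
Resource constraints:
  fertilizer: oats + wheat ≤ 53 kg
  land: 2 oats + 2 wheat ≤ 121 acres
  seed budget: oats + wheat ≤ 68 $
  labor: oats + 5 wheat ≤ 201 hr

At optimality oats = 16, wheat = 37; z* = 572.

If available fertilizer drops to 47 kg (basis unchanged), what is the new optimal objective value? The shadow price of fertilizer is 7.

530

Δb = -6, so new z* = 572 + (7)·(-6) = 572 − 42 = 530.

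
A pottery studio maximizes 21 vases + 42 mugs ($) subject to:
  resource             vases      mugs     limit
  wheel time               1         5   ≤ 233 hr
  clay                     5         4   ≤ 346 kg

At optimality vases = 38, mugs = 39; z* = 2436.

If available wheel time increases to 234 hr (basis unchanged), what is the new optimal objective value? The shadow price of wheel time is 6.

Δb = 1, so new z* = 2436 + (6)·(1) = 2436 + 6 = 2442.

2442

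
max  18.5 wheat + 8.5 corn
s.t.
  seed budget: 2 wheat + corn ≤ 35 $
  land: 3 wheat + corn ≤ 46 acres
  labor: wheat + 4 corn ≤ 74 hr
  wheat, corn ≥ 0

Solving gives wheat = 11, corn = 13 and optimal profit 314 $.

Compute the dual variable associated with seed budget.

At the optimum: seed budget uses 35 of 35 (binding); land uses 46 of 46 (binding); labor uses 63 of 74 (slack = 11).
By complementary slackness, y = 0 for the non-binding constraint.
The binding rows give the dual system: 2·y_seed budget + 3·y_land = 18.5 and 1·y_seed budget + 1·y_land = 8.5.
→ y_seed budget = 7 and y_land = 1.5.
Shadow price of seed budget = 7.

7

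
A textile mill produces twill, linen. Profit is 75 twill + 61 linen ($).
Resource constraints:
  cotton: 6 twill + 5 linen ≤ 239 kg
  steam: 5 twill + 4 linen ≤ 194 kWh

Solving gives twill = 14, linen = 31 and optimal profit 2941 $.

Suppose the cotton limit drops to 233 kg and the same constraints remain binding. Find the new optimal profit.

Check each constraint at x*: cotton 239/239 (tight); steam 194/194 (tight).
Dual feasibility on the basic columns requires 6·y_cotton + 5·y_steam = 75, 5·y_cotton + 4·y_steam = 61.
→ y_cotton = 5 and y_steam = 9.
Δz = y_cotton·Δb = 5 × (-6) = -30, so new z* = 2941 − 30 = 2911.

2911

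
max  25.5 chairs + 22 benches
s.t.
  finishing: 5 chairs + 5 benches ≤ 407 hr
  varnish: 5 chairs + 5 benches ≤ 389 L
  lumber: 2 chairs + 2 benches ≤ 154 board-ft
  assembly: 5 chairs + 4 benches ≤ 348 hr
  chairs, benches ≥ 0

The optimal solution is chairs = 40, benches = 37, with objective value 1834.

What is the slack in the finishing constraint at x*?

22

finishing used = 5·40 + 5·37 = 385; slack = 407 − 385 = 22.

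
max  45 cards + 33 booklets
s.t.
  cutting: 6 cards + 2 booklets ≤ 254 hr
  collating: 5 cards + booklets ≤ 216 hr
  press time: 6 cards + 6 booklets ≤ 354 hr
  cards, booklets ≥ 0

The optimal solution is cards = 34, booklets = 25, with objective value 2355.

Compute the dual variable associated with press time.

Check each constraint at x*: cutting 254/254 (tight); collating 195/216 (slack 21); press time 354/354 (tight).
Since collating is not tight, its dual is 0.
The binding rows give the dual system: 6·y_cutting + 6·y_press time = 45 and 2·y_cutting + 6·y_press time = 33.
→ y_cutting = 3 and y_press time = 4.5.
Shadow price of press time = 4.5.

4.5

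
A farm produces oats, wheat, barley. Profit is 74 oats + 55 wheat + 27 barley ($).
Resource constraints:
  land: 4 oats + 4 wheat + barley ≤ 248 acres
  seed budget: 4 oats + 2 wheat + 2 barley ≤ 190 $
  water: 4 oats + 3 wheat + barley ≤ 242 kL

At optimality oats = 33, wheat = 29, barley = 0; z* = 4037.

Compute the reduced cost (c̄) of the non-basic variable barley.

-1

At the optimum: land uses 248 of 248 (binding); seed budget uses 190 of 190 (binding); water uses 219 of 242 (slack = 23).
Since water is not tight, its dual is 0.
From A_Bᵀ y = c: 4·y_land + 4·y_seed budget = 74; 4·y_land + 2·y_seed budget = 55.
Solving: y_land = 9, y_seed budget = 9.5.
Reduced cost of barley: c₃ − yᵀa₃ = 27 − (9·1 + 9.5·2) = 27 − 28 = -1.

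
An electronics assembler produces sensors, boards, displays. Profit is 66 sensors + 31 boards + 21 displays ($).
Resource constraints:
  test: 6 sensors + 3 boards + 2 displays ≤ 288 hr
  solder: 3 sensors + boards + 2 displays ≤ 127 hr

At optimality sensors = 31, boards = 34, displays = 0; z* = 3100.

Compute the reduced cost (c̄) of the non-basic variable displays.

Check each constraint at x*: test 288/288 (tight); solder 127/127 (tight).
Dual feasibility on the basic columns requires 6·y_test + 3·y_solder = 66, 3·y_test + 1·y_solder = 31.
→ y_test = 9 and y_solder = 4.
Reduced cost of displays: c₃ − yᵀa₃ = 21 − (9·2 + 4·2) = 21 − 26 = -5.

-5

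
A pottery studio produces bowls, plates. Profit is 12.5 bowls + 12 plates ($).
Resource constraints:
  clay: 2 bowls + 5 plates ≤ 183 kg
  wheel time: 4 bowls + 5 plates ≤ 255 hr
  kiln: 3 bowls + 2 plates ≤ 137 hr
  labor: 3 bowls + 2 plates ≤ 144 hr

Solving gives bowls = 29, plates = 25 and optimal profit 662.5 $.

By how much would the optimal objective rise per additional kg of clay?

Binding: clay and kiln. Non-binding: wheel time (14 unused), labor (7 unused).
Since wheel time, labor are not tight, their duals are 0.
Dual feasibility on the basic columns requires 2·y_clay + 3·y_kiln = 12.5, 5·y_clay + 2·y_kiln = 12.
This yields shadow prices y_clay = 1, y_kiln = 3.5.
Shadow price of clay = 1.

1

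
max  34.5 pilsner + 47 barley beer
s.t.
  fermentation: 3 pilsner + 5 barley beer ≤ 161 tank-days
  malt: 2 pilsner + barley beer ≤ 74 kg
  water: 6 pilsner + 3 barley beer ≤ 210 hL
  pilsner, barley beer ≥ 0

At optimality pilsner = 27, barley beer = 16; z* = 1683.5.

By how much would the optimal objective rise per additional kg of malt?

0

Check each constraint at x*: fermentation 161/161 (tight); malt 70/74 (slack 4); water 210/210 (tight).
By complementary slackness, y = 0 for the non-binding constraint.
From A_Bᵀ y = c: 3·y_fermentation + 6·y_water = 34.5; 5·y_fermentation + 3·y_water = 47.
→ y_fermentation = 8.5 and y_water = 1.5.
Shadow price of malt = 0.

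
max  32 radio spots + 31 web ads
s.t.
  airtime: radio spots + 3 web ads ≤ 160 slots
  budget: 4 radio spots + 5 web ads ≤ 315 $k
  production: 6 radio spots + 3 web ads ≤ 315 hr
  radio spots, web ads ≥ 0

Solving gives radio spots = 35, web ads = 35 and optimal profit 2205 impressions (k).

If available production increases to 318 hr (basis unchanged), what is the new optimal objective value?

At the optimum: airtime uses 140 of 160 (slack = 20); budget uses 315 of 315 (binding); production uses 315 of 315 (binding).
Slack constraints have shadow price 0 (complementary slackness).
Dual feasibility on the basic columns requires 4·y_budget + 6·y_production = 32, 5·y_budget + 3·y_production = 31.
Solving: y_budget = 5, y_production = 2.
Δz = y_production·Δb = 2 × (3) = 6, so new z* = 2205 + 6 = 2211.

2211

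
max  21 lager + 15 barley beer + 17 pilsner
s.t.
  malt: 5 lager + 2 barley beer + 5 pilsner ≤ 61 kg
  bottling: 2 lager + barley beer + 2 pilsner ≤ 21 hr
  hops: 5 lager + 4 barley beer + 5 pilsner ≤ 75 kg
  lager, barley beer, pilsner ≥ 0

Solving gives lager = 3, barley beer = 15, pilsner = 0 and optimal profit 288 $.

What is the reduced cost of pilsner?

At the optimum: malt uses 45 of 61 (slack = 16); bottling uses 21 of 21 (binding); hops uses 75 of 75 (binding).
Slack constraints have shadow price 0 (complementary slackness).
From A_Bᵀ y = c: 2·y_bottling + 5·y_hops = 21; 1·y_bottling + 4·y_hops = 15.
This yields shadow prices y_bottling = 3, y_hops = 3.
Reduced cost of pilsner: c₃ − yᵀa₃ = 17 − (3·2 + 3·5) = 17 − 21 = -4.

-4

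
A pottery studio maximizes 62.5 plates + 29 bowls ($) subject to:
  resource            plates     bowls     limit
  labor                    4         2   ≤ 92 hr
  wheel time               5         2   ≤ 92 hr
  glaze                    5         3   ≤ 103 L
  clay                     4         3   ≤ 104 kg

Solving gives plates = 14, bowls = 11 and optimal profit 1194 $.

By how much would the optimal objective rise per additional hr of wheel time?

Check each constraint at x*: labor 78/92 (slack 14); wheel time 92/92 (tight); glaze 103/103 (tight); clay 89/104 (slack 15).
Since labor, clay are not tight, their duals are 0.
Dual feasibility on the basic columns requires 5·y_wheel time + 5·y_glaze = 62.5, 2·y_wheel time + 3·y_glaze = 29.
This yields shadow prices y_wheel time = 8.5, y_glaze = 4.
Shadow price of wheel time = 8.5.

8.5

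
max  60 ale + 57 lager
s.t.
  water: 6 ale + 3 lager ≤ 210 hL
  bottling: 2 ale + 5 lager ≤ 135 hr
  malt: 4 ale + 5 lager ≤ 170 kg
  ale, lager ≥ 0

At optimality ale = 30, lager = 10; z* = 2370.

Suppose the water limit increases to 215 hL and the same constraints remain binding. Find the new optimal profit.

2390

Check each constraint at x*: water 210/210 (tight); bottling 110/135 (slack 25); malt 170/170 (tight).
Since bottling is not tight, its dual is 0.
From A_Bᵀ y = c: 6·y_water + 4·y_malt = 60; 3·y_water + 5·y_malt = 57.
This yields shadow prices y_water = 4, y_malt = 9.
Δz = y_water·Δb = 4 × (5) = 20, so new z* = 2370 + 20 = 2390.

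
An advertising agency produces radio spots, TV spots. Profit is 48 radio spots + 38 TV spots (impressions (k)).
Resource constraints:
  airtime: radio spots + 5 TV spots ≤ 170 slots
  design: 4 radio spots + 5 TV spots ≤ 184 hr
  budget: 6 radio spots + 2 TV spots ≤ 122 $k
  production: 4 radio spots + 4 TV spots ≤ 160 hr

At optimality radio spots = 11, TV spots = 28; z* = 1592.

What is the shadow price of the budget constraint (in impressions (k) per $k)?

Binding: design and budget. Non-binding: airtime (19 unused), production (4 unused).
Since airtime, production are not tight, their duals are 0.
From A_Bᵀ y = c: 4·y_design + 6·y_budget = 48; 5·y_design + 2·y_budget = 38.
→ y_design = 6 and y_budget = 4.
Shadow price of budget = 4.

4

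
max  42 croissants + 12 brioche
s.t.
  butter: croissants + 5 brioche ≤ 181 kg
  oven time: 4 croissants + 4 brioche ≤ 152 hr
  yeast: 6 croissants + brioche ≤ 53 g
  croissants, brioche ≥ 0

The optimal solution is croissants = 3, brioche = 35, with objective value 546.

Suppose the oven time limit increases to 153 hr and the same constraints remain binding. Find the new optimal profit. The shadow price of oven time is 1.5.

547.5

Δb = 1, so new z* = 546 + (1.5)·(1) = 546 + 1.5 = 547.5.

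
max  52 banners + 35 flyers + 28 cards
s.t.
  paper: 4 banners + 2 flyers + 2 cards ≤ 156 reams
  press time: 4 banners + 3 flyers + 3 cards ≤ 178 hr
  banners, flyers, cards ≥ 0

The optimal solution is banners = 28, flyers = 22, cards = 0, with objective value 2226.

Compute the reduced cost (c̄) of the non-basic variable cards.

Both paper and press time are binding at x*.
From A_Bᵀ y = c: 4·y_paper + 4·y_press time = 52; 2·y_paper + 3·y_press time = 35.
This yields shadow prices y_paper = 4, y_press time = 9.
Reduced cost of cards: c₃ − yᵀa₃ = 28 − (4·2 + 9·3) = 28 − 35 = -7.

-7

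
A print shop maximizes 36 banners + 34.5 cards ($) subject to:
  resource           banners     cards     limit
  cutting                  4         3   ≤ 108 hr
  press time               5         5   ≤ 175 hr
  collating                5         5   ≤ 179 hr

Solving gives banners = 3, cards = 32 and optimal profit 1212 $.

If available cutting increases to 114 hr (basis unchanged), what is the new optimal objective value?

1221

Check each constraint at x*: cutting 108/108 (tight); press time 175/175 (tight); collating 175/179 (slack 4).
By complementary slackness, y = 0 for the non-binding constraint.
Dual feasibility on the basic columns requires 4·y_cutting + 5·y_press time = 36, 3·y_cutting + 5·y_press time = 34.5.
Solving: y_cutting = 1.5, y_press time = 6.
Δz = y_cutting·Δb = 1.5 × (6) = 9, so new z* = 1212 + 9 = 1221.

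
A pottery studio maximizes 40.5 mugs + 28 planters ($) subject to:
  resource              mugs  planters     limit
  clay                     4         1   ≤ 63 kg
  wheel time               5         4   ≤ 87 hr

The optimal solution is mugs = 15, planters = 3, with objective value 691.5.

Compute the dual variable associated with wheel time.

6.5

Check each constraint at x*: clay 63/63 (tight); wheel time 87/87 (tight).
The binding rows give the dual system: 4·y_clay + 5·y_wheel time = 40.5 and 1·y_clay + 4·y_wheel time = 28.
This yields shadow prices y_clay = 2, y_wheel time = 6.5.
Shadow price of wheel time = 6.5.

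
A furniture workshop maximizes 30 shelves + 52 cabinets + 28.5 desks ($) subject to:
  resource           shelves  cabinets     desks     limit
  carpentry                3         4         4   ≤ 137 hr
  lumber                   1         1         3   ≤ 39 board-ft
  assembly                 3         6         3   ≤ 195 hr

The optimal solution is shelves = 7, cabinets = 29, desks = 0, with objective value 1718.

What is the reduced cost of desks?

At the optimum: carpentry uses 137 of 137 (binding); lumber uses 36 of 39 (slack = 3); assembly uses 195 of 195 (binding).
Since lumber is not tight, its dual is 0.
From A_Bᵀ y = c: 3·y_carpentry + 3·y_assembly = 30; 4·y_carpentry + 6·y_assembly = 52.
→ y_carpentry = 4 and y_assembly = 6.
Reduced cost of desks: c₃ − yᵀa₃ = 28.5 − (4·4 + 6·3) = 28.5 − 34 = -5.5.

-5.5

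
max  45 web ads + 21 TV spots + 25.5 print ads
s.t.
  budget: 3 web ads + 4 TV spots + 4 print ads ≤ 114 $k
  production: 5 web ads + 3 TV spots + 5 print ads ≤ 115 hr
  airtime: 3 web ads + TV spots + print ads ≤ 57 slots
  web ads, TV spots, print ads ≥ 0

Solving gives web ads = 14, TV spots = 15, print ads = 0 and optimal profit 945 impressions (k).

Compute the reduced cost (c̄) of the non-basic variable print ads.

-4.5

Check each constraint at x*: budget 102/114 (slack 12); production 115/115 (tight); airtime 57/57 (tight).
By complementary slackness, y = 0 for the non-binding constraint.
The binding rows give the dual system: 5·y_production + 3·y_airtime = 45 and 3·y_production + 1·y_airtime = 21.
This yields shadow prices y_production = 4.5, y_airtime = 7.5.
Reduced cost of print ads: c₃ − yᵀa₃ = 25.5 − (4.5·5 + 7.5·1) = 25.5 − 30 = -4.5.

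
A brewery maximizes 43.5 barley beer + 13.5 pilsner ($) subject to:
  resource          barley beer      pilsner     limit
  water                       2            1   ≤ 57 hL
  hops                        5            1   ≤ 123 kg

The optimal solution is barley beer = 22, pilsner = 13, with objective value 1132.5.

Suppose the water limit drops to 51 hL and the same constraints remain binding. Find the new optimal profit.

1084.5

Check each constraint at x*: water 57/57 (tight); hops 123/123 (tight).
The binding rows give the dual system: 2·y_water + 5·y_hops = 43.5 and 1·y_water + 1·y_hops = 13.5.
This yields shadow prices y_water = 8, y_hops = 5.5.
Δz = y_water·Δb = 8 × (-6) = -48, so new z* = 1132.5 − 48 = 1084.5.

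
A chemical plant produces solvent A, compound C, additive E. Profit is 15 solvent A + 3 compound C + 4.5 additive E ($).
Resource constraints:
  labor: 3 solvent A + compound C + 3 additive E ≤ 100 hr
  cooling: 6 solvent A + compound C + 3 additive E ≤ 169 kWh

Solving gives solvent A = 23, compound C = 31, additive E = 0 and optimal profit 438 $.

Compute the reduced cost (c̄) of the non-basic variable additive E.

Check each constraint at x*: labor 100/100 (tight); cooling 169/169 (tight).
From A_Bᵀ y = c: 3·y_labor + 6·y_cooling = 15; 1·y_labor + 1·y_cooling = 3.
Solving: y_labor = 1, y_cooling = 2.
Reduced cost of additive E: c₃ − yᵀa₃ = 4.5 − (1·3 + 2·3) = 4.5 − 9 = -4.5.

-4.5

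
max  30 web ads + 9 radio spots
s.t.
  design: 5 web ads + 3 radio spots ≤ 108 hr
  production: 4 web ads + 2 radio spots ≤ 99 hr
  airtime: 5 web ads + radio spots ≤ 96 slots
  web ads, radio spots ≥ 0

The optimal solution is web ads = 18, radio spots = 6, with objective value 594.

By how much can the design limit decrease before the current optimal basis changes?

12

Binding constraints: design, airtime. The basis is B = [[5,3],[5,1]] with det -10.
Per unit decrease in design, x* moves by d = (0.1, -0.5).
The basis stays optimal until radio spots reaches 0; allowable decrease = 12 hr.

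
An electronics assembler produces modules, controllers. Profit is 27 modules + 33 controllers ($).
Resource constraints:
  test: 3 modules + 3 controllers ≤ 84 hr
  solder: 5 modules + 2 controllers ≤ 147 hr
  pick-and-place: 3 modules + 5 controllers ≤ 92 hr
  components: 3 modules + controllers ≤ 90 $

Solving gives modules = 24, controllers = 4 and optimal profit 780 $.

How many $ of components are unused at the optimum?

components used = 3·24 + 1·4 = 76; slack = 90 − 76 = 14.

14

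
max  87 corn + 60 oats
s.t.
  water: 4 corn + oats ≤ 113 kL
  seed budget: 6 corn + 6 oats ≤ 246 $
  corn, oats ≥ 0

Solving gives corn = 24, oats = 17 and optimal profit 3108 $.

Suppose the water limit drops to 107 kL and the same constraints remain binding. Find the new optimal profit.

At the optimum: water uses 113 of 113 (binding); seed budget uses 246 of 246 (binding).
The binding rows give the dual system: 4·y_water + 6·y_seed budget = 87 and 1·y_water + 6·y_seed budget = 60.
Solving: y_water = 9, y_seed budget = 8.5.
Δz = y_water·Δb = 9 × (-6) = -54, so new z* = 3108 − 54 = 3054.

3054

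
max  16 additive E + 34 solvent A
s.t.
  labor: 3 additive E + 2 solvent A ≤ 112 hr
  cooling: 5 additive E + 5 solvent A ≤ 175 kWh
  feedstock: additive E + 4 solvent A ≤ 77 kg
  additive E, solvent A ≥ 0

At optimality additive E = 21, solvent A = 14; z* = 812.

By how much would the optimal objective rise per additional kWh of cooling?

At the optimum: labor uses 91 of 112 (slack = 21); cooling uses 175 of 175 (binding); feedstock uses 77 of 77 (binding).
Since labor is not tight, its dual is 0.
Dual feasibility on the basic columns requires 5·y_cooling + 1·y_feedstock = 16, 5·y_cooling + 4·y_feedstock = 34.
This yields shadow prices y_cooling = 2, y_feedstock = 6.
Shadow price of cooling = 2.

2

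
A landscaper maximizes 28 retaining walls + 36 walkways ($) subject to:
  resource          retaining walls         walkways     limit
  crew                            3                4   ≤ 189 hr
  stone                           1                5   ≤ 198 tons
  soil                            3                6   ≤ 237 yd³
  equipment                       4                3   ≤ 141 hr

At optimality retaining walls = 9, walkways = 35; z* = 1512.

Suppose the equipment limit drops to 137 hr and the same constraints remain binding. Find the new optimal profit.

At the optimum: crew uses 167 of 189 (slack = 22); stone uses 184 of 198 (slack = 14); soil uses 237 of 237 (binding); equipment uses 141 of 141 (binding).
Since crew, stone are not tight, their duals are 0.
From A_Bᵀ y = c: 3·y_soil + 4·y_equipment = 28; 6·y_soil + 3·y_equipment = 36.
This yields shadow prices y_soil = 4, y_equipment = 4.
Δz = y_equipment·Δb = 4 × (-4) = -16, so new z* = 1512 − 16 = 1496.

1496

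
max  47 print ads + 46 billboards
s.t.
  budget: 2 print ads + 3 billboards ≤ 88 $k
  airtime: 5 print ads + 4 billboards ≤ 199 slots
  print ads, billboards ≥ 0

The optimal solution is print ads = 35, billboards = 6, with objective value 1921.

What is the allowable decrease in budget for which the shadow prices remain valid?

8.4

Binding constraints: budget, airtime. The basis is B = [[2,3],[5,4]] with det -7.
Per unit decrease in budget, x* moves by d = (0.5714, -0.7143).
The basis stays optimal until billboards reaches 0; allowable decrease = 8.4 $k.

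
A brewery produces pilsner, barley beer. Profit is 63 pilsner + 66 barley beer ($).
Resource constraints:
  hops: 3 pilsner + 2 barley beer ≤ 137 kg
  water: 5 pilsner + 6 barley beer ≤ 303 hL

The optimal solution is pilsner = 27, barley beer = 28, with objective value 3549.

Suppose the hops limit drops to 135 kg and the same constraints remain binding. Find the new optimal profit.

3537

Both hops and water are binding at x*.
The binding rows give the dual system: 3·y_hops + 5·y_water = 63 and 2·y_hops + 6·y_water = 66.
Solving: y_hops = 6, y_water = 9.
Δz = y_hops·Δb = 6 × (-2) = -12, so new z* = 3549 − 12 = 3537.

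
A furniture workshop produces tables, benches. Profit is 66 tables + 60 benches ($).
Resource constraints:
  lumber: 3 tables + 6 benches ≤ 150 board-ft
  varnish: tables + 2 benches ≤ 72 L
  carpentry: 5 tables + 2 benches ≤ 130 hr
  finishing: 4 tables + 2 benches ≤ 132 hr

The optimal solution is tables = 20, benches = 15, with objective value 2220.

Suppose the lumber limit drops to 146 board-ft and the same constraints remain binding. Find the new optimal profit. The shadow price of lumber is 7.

2192

Δb = -4, so new z* = 2220 + (7)·(-4) = 2220 − 28 = 2192.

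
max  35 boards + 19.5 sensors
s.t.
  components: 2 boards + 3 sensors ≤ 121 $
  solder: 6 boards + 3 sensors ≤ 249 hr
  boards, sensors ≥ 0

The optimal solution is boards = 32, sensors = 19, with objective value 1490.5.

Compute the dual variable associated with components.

Check each constraint at x*: components 121/121 (tight); solder 249/249 (tight).
Dual feasibility on the basic columns requires 2·y_components + 6·y_solder = 35, 3·y_components + 3·y_solder = 19.5.
→ y_components = 1 and y_solder = 5.5.
Shadow price of components = 1.

1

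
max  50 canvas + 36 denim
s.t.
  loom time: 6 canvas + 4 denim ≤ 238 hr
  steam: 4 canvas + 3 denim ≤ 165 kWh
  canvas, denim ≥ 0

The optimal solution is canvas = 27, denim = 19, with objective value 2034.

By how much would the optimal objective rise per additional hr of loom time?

3

At the optimum: loom time uses 238 of 238 (binding); steam uses 165 of 165 (binding).
Dual feasibility on the basic columns requires 6·y_loom time + 4·y_steam = 50, 4·y_loom time + 3·y_steam = 36.
Solving: y_loom time = 3, y_steam = 8.
Shadow price of loom time = 3.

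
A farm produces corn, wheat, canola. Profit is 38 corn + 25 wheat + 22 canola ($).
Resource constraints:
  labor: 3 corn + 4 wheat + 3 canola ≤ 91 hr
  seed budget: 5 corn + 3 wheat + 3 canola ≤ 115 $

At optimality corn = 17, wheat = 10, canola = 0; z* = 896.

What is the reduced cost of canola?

-2

Both labor and seed budget are binding at x*.
Dual feasibility on the basic columns requires 3·y_labor + 5·y_seed budget = 38, 4·y_labor + 3·y_seed budget = 25.
→ y_labor = 1 and y_seed budget = 7.
Reduced cost of canola: c₃ − yᵀa₃ = 22 − (1·3 + 7·3) = 22 − 24 = -2.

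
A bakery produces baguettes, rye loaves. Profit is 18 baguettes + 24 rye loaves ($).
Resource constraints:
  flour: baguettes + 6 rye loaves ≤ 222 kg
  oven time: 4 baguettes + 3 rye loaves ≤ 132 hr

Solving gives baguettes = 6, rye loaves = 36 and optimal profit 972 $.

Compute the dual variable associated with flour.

2

Both flour and oven time are binding at x*.
The binding rows give the dual system: 1·y_flour + 4·y_oven time = 18 and 6·y_flour + 3·y_oven time = 24.
This yields shadow prices y_flour = 2, y_oven time = 4.
Shadow price of flour = 2.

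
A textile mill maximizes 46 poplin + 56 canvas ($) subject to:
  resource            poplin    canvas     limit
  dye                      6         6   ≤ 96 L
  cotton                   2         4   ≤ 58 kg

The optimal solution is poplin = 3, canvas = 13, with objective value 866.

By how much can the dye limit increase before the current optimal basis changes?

78

Binding constraints: dye, cotton. The basis is B = [[6,6],[2,4]] with det 12.
Per unit increase in dye, x* moves by d = (0.3333, -0.1667).
The basis stays optimal until canvas reaches 0; allowable increase = 78 L.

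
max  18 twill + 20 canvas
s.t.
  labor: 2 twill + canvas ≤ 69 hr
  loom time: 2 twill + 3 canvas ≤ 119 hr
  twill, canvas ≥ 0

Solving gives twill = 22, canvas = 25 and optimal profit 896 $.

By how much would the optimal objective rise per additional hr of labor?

Both labor and loom time are binding at x*.
From A_Bᵀ y = c: 2·y_labor + 2·y_loom time = 18; 1·y_labor + 3·y_loom time = 20.
Solving: y_labor = 3.5, y_loom time = 5.5.
Shadow price of labor = 3.5.

3.5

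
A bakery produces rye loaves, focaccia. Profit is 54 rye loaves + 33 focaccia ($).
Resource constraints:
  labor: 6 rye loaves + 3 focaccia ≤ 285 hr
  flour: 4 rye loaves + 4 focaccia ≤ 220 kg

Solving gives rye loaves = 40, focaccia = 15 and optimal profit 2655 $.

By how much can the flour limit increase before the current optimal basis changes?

Binding constraints: labor, flour. The basis is B = [[6,3],[4,4]] with det 12.
Per unit increase in flour, x* moves by d = (-0.25, 0.5).
The basis stays optimal until rye loaves reaches 0; allowable increase = 160 kg.

160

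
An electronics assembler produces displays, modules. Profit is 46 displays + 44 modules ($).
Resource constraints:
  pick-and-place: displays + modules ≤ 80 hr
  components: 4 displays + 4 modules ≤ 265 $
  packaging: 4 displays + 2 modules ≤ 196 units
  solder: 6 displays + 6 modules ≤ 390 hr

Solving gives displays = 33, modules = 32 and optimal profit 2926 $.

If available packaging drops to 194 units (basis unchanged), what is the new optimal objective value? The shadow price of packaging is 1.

2924

Δb = -2, so new z* = 2926 + (1)·(-2) = 2926 − 2 = 2924.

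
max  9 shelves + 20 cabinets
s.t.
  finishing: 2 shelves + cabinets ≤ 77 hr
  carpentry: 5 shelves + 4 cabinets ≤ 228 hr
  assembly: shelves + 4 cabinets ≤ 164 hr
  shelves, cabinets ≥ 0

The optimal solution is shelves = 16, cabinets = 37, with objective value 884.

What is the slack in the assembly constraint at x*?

assembly used = 1·16 + 4·37 = 164; slack = 164 − 164 = 0.

0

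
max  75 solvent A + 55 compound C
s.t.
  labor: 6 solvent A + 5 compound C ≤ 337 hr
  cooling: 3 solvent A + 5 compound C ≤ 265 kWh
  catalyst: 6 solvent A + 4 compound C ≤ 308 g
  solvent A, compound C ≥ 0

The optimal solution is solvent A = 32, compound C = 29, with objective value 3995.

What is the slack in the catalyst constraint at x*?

0

catalyst used = 6·32 + 4·29 = 308; slack = 308 − 308 = 0.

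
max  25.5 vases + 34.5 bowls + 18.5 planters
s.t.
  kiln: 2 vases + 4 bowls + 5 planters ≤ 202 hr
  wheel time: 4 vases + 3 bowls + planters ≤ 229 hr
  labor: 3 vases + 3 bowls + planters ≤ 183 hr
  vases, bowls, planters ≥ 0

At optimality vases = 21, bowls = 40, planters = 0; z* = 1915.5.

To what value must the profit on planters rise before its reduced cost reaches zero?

28

Binding: kiln and labor. Non-binding: wheel time (25 unused).
Since wheel time is not tight, its dual is 0.
The binding rows give the dual system: 2·y_kiln + 3·y_labor = 25.5 and 4·y_kiln + 3·y_labor = 34.5.
→ y_kiln = 4.5 and y_labor = 5.5.
planters enters the basis when its profit ≥ yᵀa₃ = 4.5·5 + 5.5·1 = 28.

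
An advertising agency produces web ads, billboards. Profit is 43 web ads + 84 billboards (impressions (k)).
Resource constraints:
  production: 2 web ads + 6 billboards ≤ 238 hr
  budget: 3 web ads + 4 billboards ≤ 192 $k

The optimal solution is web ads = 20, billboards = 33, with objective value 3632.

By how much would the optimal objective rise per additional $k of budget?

Both production and budget are binding at x*.
Dual feasibility on the basic columns requires 2·y_production + 3·y_budget = 43, 6·y_production + 4·y_budget = 84.
Solving: y_production = 8, y_budget = 9.
Shadow price of budget = 9.

9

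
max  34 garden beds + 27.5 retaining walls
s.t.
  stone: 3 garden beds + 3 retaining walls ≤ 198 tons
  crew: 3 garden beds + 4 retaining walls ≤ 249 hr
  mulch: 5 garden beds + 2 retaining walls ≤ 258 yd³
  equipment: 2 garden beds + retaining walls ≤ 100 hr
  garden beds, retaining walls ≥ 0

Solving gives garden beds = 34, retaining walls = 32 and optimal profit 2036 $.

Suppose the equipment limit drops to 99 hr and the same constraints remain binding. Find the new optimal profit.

2029.5

At the optimum: stone uses 198 of 198 (binding); crew uses 230 of 249 (slack = 19); mulch uses 234 of 258 (slack = 24); equipment uses 100 of 100 (binding).
Since crew, mulch are not tight, their duals are 0.
From A_Bᵀ y = c: 3·y_stone + 2·y_equipment = 34; 3·y_stone + 1·y_equipment = 27.5.
→ y_stone = 7 and y_equipment = 6.5.
Δz = y_equipment·Δb = 6.5 × (-1) = -6.5, so new z* = 2036 − 6.5 = 2029.5.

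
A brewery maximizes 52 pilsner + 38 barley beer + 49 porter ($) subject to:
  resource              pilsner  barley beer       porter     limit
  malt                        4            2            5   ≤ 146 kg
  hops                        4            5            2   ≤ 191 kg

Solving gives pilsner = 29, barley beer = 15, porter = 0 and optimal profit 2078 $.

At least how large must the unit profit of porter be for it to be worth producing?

53

At the optimum: malt uses 146 of 146 (binding); hops uses 191 of 191 (binding).
From A_Bᵀ y = c: 4·y_malt + 4·y_hops = 52; 2·y_malt + 5·y_hops = 38.
This yields shadow prices y_malt = 9, y_hops = 4.
porter enters the basis when its profit ≥ yᵀa₃ = 9·5 + 4·2 = 53.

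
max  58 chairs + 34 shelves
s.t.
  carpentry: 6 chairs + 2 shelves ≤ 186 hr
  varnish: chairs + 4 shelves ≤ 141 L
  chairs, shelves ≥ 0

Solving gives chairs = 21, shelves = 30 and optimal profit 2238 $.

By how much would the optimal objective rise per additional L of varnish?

4

At the optimum: carpentry uses 186 of 186 (binding); varnish uses 141 of 141 (binding).
Dual feasibility on the basic columns requires 6·y_carpentry + 1·y_varnish = 58, 2·y_carpentry + 4·y_varnish = 34.
Solving: y_carpentry = 9, y_varnish = 4.
Shadow price of varnish = 4.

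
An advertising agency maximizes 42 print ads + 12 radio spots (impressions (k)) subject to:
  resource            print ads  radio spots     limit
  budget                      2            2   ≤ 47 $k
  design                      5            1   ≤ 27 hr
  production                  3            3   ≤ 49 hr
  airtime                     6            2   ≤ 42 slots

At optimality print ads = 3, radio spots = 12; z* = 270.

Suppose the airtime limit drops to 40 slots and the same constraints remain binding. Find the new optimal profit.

261

At the optimum: budget uses 30 of 47 (slack = 17); design uses 27 of 27 (binding); production uses 45 of 49 (slack = 4); airtime uses 42 of 42 (binding).
Slack constraints have shadow price 0 (complementary slackness).
Dual feasibility on the basic columns requires 5·y_design + 6·y_airtime = 42, 1·y_design + 2·y_airtime = 12.
Solving: y_design = 3, y_airtime = 4.5.
Δz = y_airtime·Δb = 4.5 × (-2) = -9, so new z* = 270 − 9 = 261.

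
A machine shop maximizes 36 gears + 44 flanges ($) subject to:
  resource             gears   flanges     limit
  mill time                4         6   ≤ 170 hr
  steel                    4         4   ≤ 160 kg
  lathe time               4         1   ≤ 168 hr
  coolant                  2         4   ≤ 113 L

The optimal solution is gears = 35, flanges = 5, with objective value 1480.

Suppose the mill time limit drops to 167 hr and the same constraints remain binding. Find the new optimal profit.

1468

At the optimum: mill time uses 170 of 170 (binding); steel uses 160 of 160 (binding); lathe time uses 145 of 168 (slack = 23); coolant uses 90 of 113 (slack = 23).
By complementary slackness, y = 0 for the non-binding constraints.
The binding rows give the dual system: 4·y_mill time + 4·y_steel = 36 and 6·y_mill time + 4·y_steel = 44.
→ y_mill time = 4 and y_steel = 5.
Δz = y_mill time·Δb = 4 × (-3) = -12, so new z* = 1480 − 12 = 1468.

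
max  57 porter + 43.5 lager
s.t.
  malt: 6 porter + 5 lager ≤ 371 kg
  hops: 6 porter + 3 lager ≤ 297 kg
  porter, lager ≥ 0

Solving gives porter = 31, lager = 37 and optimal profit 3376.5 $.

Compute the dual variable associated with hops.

2

Check each constraint at x*: malt 371/371 (tight); hops 297/297 (tight).
Dual feasibility on the basic columns requires 6·y_malt + 6·y_hops = 57, 5·y_malt + 3·y_hops = 43.5.
This yields shadow prices y_malt = 7.5, y_hops = 2.
Shadow price of hops = 2.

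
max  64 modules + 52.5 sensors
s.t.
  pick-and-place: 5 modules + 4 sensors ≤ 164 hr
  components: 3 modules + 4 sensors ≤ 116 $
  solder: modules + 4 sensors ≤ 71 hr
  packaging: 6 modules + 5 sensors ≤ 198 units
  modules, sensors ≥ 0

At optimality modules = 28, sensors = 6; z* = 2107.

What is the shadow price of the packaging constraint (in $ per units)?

6.5

At the optimum: pick-and-place uses 164 of 164 (binding); components uses 108 of 116 (slack = 8); solder uses 52 of 71 (slack = 19); packaging uses 198 of 198 (binding).
By complementary slackness, y = 0 for the non-binding constraints.
The binding rows give the dual system: 5·y_pick-and-place + 6·y_packaging = 64 and 4·y_pick-and-place + 5·y_packaging = 52.5.
→ y_pick-and-place = 5 and y_packaging = 6.5.
Shadow price of packaging = 6.5.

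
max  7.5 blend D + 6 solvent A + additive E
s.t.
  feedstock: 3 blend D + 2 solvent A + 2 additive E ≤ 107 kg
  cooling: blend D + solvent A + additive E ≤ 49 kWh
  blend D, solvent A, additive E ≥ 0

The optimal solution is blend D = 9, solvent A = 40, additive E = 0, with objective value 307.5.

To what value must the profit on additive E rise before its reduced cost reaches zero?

At the optimum: feedstock uses 107 of 107 (binding); cooling uses 49 of 49 (binding).
Dual feasibility on the basic columns requires 3·y_feedstock + 1·y_cooling = 7.5, 2·y_feedstock + 1·y_cooling = 6.
Solving: y_feedstock = 1.5, y_cooling = 3.
additive E enters the basis when its profit ≥ yᵀa₃ = 1.5·2 + 3·1 = 6.

6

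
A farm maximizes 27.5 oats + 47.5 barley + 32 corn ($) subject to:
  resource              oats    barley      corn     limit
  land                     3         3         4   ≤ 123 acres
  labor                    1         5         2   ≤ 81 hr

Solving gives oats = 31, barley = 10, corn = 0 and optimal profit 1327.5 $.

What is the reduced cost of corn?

-8

Check each constraint at x*: land 123/123 (tight); labor 81/81 (tight).
From A_Bᵀ y = c: 3·y_land + 1·y_labor = 27.5; 3·y_land + 5·y_labor = 47.5.
→ y_land = 7.5 and y_labor = 5.
Reduced cost of corn: c₃ − yᵀa₃ = 32 − (7.5·4 + 5·2) = 32 − 40 = -8.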